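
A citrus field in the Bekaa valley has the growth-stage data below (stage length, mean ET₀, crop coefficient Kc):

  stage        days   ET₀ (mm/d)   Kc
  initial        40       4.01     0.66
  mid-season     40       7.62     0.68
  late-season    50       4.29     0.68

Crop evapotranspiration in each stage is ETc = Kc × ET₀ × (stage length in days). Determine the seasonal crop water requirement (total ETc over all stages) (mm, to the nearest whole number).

initial: 0.66 × 4.01 × 40 = 105.86 mm
mid-season: 0.68 × 7.62 × 40 = 207.26 mm
late-season: 0.68 × 4.29 × 50 = 145.86 mm
Seasonal total = 458.98 mm

459 mm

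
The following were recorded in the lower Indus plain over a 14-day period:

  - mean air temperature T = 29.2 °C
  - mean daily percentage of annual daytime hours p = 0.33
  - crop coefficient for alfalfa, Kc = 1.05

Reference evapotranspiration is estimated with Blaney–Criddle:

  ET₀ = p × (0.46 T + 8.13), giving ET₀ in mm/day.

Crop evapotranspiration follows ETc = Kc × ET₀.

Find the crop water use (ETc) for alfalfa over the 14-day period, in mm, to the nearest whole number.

ET₀ = 0.33 × (0.46 × 29.2 + 8.13) = 0.33 × 21.562 = 7.1155 mm/d
ETc = Kc × ET₀ = 1.05 × 7.1155 = 7.4713 mm/d
Over 14 days: 7.4713 × 14 = 104.598 mm

105 mm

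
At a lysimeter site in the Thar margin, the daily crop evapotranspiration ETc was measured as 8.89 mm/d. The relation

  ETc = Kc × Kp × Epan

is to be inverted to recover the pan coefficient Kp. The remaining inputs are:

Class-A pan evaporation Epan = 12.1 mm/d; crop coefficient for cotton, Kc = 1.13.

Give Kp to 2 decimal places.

0.65

ETc = Kc × Kp × Epan  ⇒  Kp = ETc / (Kc × Epan)
Kp = 8.89 / (1.13 × 12.1) = 8.89 / 13.673 = 0.6502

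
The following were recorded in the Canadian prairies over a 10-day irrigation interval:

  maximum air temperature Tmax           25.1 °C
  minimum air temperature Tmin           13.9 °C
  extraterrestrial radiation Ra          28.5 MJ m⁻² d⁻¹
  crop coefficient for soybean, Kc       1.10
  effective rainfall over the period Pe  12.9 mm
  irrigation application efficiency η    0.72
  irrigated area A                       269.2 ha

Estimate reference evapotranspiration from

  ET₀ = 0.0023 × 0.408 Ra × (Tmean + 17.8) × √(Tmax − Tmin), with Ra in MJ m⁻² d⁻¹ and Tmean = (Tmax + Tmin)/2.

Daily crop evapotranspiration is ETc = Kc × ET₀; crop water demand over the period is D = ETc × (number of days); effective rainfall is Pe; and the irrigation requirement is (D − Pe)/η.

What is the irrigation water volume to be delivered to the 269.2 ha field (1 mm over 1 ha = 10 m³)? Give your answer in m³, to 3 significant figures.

89100 m³

Tmean = (25.1 + 13.9)/2 = 19.50 °C
0.408 Ra = 0.408 × 28.5 = 11.6280 mm/d equivalent
ET₀ = 0.0023 × 11.6280 × (19.50 + 17.8) × √11.2 = 0.0023 × 11.6280 × 37.30 × 3.3466 = 3.3385 mm/d
ETc = Kc × ET₀ = 1.10 × 3.3385 = 3.6724 mm/d
Crop demand D = ETc × 10 d = 3.6724 × 10 = 36.724 mm
D − Pe = 36.724 − 12.9 = 23.824 mm
Gross irrigation = 23.824 / 0.72 = 33.089 mm
Volume = 33.089 mm × 269.2 ha × 10 = 89075.6 m³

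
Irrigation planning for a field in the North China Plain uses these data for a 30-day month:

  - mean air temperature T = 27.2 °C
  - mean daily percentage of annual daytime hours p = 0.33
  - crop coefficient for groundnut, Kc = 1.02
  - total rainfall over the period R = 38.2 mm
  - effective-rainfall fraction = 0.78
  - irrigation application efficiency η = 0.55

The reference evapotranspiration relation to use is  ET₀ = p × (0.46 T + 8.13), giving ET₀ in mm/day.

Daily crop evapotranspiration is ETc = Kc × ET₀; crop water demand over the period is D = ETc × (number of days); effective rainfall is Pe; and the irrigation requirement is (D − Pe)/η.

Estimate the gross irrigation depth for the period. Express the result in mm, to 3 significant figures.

325 mm

ET₀ = 0.33 × (0.46 × 27.2 + 8.13) = 0.33 × 20.642 = 6.8119 mm/d
ETc = Kc × ET₀ = 1.02 × 6.8119 = 6.9481 mm/d
Crop demand D = ETc × 30 d = 6.9481 × 30 = 208.443 mm
Pe = 0.78 × 38.2 = 29.796 mm
D − Pe = 208.443 − 29.796 = 178.647 mm
Gross irrigation = 178.647 / 0.55 = 324.813 mm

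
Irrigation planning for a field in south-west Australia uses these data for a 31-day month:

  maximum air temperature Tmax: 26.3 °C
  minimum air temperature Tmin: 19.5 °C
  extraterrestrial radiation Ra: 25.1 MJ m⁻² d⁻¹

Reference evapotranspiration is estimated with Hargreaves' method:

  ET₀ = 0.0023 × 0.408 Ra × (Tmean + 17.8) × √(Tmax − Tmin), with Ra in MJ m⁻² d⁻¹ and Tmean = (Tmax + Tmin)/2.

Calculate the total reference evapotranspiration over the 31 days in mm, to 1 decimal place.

Tmean = (26.3 + 19.5)/2 = 22.90 °C
0.408 Ra = 0.408 × 25.1 = 10.2408 mm/d equivalent
ET₀ = 0.0023 × 10.2408 × (22.90 + 17.8) × √6.8 = 0.0023 × 10.2408 × 40.70 × 2.6077 = 2.4998 mm/d
Over 31 days: 2.4998 × 31 = 77.494 mm

77.5 mm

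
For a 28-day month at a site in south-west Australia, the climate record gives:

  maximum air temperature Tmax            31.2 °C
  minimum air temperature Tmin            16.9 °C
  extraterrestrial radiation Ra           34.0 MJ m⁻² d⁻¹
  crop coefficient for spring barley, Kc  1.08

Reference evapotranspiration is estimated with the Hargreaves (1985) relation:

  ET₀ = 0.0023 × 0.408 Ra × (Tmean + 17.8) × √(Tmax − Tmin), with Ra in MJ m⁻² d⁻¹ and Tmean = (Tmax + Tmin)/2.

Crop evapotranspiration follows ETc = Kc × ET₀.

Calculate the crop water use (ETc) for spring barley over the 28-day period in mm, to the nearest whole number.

153 mm

Tmean = (31.2 + 16.9)/2 = 24.05 °C
0.408 Ra = 0.408 × 34.0 = 13.8720 mm/d equivalent
ET₀ = 0.0023 × 13.8720 × (24.05 + 17.8) × √14.3 = 0.0023 × 13.8720 × 41.85 × 3.7815 = 5.0492 mm/d
ETc = Kc × ET₀ = 1.08 × 5.0492 = 5.4531 mm/d
Over 28 days: 5.4531 × 28 = 152.687 mm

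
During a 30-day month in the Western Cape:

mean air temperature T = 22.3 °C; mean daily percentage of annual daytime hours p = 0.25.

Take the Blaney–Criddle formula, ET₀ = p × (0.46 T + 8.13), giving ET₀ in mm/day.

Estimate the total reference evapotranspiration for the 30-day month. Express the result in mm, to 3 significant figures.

138 mm

ET₀ = 0.25 × (0.46 × 22.3 + 8.13) = 0.25 × 18.388 = 4.5970 mm/d
Monthly total = 4.5970 × 30 = 137.910 mm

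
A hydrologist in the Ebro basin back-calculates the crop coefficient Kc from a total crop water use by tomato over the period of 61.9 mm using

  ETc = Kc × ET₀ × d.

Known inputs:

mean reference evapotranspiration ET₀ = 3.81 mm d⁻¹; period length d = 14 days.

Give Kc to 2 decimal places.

1.16

ETc = Kc × ET₀ × d  ⇒  Kc = ETc / (ET₀ × d)
Kc = 61.9 / (3.81 × 14) = 61.9 / 53.34 = 1.1605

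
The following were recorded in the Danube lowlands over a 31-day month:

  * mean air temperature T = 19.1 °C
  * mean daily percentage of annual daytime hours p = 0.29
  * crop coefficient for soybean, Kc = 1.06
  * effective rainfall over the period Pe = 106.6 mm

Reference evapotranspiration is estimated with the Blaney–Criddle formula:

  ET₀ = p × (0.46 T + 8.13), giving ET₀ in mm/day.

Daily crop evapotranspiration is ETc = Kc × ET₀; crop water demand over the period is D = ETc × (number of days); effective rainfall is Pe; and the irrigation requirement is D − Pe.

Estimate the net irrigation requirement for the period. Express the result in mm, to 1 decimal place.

54.6 mm

ET₀ = 0.29 × (0.46 × 19.1 + 8.13) = 0.29 × 16.916 = 4.9056 mm/d
ETc = Kc × ET₀ = 1.06 × 4.9056 = 5.1999 mm/d
Crop demand D = ETc × 31 d = 5.1999 × 31 = 161.197 mm
D − Pe = 161.197 − 106.6 = 54.597 mm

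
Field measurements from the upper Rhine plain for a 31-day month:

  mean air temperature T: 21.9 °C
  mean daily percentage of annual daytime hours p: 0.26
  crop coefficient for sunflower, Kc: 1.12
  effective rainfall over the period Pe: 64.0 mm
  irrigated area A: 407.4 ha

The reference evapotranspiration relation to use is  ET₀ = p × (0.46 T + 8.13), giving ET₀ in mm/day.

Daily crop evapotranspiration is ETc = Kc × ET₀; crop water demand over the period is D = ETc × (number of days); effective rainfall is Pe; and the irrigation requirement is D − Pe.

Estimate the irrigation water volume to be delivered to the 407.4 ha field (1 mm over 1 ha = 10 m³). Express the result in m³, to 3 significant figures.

409000 m³

ET₀ = 0.26 × (0.46 × 21.9 + 8.13) = 0.26 × 18.204 = 4.7330 mm/d
ETc = Kc × ET₀ = 1.12 × 4.7330 = 5.3010 mm/d
Crop demand D = ETc × 31 d = 5.3010 × 31 = 164.331 mm
D − Pe = 164.331 − 64.0 = 100.331 mm
Volume = 100.331 mm × 407.4 ha × 10 = 408748.5 m³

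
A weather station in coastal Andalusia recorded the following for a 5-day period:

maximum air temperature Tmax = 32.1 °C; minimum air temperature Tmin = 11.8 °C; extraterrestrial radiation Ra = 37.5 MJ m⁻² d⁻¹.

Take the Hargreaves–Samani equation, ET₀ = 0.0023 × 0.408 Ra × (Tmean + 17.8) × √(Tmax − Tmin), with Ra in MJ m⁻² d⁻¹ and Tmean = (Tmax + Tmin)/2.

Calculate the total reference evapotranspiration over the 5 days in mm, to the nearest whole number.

Tmean = (32.1 + 11.8)/2 = 21.95 °C
0.408 Ra = 0.408 × 37.5 = 15.3000 mm/d equivalent
ET₀ = 0.0023 × 15.3000 × (21.95 + 17.8) × √20.3 = 0.0023 × 15.3000 × 39.75 × 4.5056 = 6.3024 mm/d
Over 5 days: 6.3024 × 5 = 31.512 mm

32 mm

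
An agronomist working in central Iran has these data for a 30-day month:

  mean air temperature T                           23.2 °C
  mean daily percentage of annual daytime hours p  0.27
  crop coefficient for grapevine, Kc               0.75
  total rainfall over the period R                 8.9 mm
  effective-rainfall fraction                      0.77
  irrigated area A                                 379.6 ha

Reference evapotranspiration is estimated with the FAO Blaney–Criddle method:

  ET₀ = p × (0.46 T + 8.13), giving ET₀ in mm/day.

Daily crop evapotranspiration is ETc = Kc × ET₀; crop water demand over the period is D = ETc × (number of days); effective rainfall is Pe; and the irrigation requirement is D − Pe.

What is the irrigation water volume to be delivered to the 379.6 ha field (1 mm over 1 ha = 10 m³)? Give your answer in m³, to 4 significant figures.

407600 m³

ET₀ = 0.27 × (0.46 × 23.2 + 8.13) = 0.27 × 18.802 = 5.0765 mm/d
ETc = Kc × ET₀ = 0.75 × 5.0765 = 3.8074 mm/d
Crop demand D = ETc × 30 d = 3.8074 × 30 = 114.222 mm
Pe = 0.77 × 8.9 = 6.853 mm
D − Pe = 114.222 − 6.853 = 107.369 mm
Volume = 107.369 mm × 379.6 ha × 10 = 407572.7 m³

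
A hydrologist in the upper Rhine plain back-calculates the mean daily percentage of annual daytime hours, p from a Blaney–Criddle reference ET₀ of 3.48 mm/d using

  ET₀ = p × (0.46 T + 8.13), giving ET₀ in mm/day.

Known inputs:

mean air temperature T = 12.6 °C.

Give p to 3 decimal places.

p = ET₀ / (0.46 T + 8.13) = 3.48 / (0.46 × 12.6 + 8.13) = 3.48 / 13.926 = 0.2499

0.250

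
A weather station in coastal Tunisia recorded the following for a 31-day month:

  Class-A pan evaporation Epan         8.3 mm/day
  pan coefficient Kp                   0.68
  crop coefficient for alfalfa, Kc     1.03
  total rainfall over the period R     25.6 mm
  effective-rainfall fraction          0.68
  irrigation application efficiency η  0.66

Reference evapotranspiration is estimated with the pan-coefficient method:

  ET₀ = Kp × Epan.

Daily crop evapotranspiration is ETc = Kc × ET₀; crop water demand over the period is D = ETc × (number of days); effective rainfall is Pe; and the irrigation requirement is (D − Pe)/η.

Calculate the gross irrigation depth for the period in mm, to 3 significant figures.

247 mm

ET₀ = 0.68 × 8.3 = 5.6440 mm/d
ETc = Kc × ET₀ = 1.03 × 5.6440 = 5.8133 mm/d
Crop demand D = ETc × 31 d = 5.8133 × 31 = 180.212 mm
Pe = 0.68 × 25.6 = 17.408 mm
D − Pe = 180.212 − 17.408 = 162.804 mm
Gross irrigation = 162.804 / 0.66 = 246.673 mm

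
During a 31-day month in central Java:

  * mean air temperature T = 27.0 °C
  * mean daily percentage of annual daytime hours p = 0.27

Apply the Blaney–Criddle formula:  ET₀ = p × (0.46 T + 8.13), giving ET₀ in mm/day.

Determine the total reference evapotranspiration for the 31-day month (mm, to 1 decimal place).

172.0 mm

ET₀ = 0.27 × (0.46 × 27.0 + 8.13) = 0.27 × 20.550 = 5.5485 mm/d
Monthly total = 5.5485 × 31 = 172.004 mm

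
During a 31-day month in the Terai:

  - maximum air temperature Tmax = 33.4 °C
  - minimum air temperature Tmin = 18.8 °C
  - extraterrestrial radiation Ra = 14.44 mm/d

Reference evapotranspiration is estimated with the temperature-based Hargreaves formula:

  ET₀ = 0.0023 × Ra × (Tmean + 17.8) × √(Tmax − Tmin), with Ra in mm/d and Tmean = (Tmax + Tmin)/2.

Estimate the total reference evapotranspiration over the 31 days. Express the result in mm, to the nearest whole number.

173 mm

Tmean = (33.4 + 18.8)/2 = 26.10 °C
ET₀ = 0.0023 × 14.44 × (26.10 + 17.8) × √14.6 = 0.0023 × 14.44 × 43.90 × 3.8210 = 5.5710 mm/d
Over 31 days: 5.5710 × 31 = 172.701 mm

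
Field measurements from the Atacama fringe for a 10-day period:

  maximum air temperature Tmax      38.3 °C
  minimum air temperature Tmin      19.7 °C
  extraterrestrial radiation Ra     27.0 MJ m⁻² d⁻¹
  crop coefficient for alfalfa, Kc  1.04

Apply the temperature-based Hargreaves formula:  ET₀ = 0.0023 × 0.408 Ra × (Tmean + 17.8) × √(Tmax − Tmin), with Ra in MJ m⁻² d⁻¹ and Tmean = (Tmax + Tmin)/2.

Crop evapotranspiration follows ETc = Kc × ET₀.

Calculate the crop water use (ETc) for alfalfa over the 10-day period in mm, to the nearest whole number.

53 mm

Tmean = (38.3 + 19.7)/2 = 29.00 °C
0.408 Ra = 0.408 × 27.0 = 11.0160 mm/d equivalent
ET₀ = 0.0023 × 11.0160 × (29.00 + 17.8) × √18.6 = 0.0023 × 11.0160 × 46.80 × 4.3128 = 5.1140 mm/d
ETc = Kc × ET₀ = 1.04 × 5.1140 = 5.3186 mm/d
Over 10 days: 5.3186 × 10 = 53.186 mm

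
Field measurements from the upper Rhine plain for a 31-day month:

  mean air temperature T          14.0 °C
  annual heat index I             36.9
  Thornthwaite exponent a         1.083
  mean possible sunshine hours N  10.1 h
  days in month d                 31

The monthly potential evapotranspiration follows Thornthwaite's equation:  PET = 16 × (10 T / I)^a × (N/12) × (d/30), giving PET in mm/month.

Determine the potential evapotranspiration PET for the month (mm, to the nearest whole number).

59 mm

10T/I = 10 × 14.0 / 36.9 = 3.7940
(10T/I)^a = 3.7940^1.083 = 4.2380
Uncorrected PET = 16 × 4.2380 = 67.808 mm
Correction = (N/12)(d/30) = (10.1/12)(31/30) = 0.8697
PET = 67.808 × 0.8697 = 58.973 mm/month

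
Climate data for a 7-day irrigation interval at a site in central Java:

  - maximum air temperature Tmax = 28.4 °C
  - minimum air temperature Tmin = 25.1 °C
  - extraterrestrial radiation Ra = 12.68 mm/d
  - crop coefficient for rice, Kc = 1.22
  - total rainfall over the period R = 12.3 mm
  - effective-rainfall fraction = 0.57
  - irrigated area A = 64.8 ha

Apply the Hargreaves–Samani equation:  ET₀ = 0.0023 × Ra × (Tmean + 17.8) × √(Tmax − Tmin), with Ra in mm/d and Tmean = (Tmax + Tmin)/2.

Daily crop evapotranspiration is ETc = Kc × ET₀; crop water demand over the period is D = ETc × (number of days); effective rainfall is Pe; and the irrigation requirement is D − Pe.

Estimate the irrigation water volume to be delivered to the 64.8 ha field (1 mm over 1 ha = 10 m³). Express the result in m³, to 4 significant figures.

8518 m³

Tmean = (28.4 + 25.1)/2 = 26.75 °C
ET₀ = 0.0023 × 12.68 × (26.75 + 17.8) × √3.3 = 0.0023 × 12.68 × 44.55 × 1.8166 = 2.3602 mm/d
ETc = Kc × ET₀ = 1.22 × 2.3602 = 2.8794 mm/d
Crop demand D = ETc × 7 d = 2.8794 × 7 = 20.156 mm
Pe = 0.57 × 12.3 = 7.011 mm
D − Pe = 20.156 − 7.011 = 13.145 mm
Volume = 13.145 mm × 64.8 ha × 10 = 8518.0 m³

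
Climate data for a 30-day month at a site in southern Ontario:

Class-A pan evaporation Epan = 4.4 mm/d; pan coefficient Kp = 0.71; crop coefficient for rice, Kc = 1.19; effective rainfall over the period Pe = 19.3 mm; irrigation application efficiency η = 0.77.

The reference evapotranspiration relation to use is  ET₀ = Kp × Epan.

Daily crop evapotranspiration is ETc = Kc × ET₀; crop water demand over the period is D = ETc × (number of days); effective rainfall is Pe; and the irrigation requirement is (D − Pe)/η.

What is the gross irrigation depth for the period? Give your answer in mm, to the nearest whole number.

120 mm

ET₀ = 0.71 × 4.4 = 3.1240 mm/d
ETc = Kc × ET₀ = 1.19 × 3.1240 = 3.7176 mm/d
Crop demand D = ETc × 30 d = 3.7176 × 30 = 111.528 mm
D − Pe = 111.528 − 19.3 = 92.228 mm
Gross irrigation = 92.228 / 0.77 = 119.777 mm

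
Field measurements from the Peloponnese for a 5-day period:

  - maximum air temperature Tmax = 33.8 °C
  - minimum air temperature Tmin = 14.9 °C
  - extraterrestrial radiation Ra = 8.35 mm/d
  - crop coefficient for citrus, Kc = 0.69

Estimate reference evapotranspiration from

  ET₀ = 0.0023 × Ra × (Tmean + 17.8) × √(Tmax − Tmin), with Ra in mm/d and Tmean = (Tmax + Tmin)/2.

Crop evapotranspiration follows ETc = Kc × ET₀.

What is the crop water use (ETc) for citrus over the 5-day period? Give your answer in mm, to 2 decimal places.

Tmean = (33.8 + 14.9)/2 = 24.35 °C
ET₀ = 0.0023 × 8.35 × (24.35 + 17.8) × √18.9 = 0.0023 × 8.35 × 42.15 × 4.3474 = 3.5192 mm/d
ETc = Kc × ET₀ = 0.69 × 3.5192 = 2.4282 mm/d
Over 5 days: 2.4282 × 5 = 12.141 mm

12.14 mm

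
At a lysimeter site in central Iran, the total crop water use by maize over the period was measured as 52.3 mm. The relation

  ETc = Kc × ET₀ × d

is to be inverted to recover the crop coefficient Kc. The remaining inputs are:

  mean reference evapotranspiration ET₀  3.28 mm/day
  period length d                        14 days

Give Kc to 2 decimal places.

ETc = Kc × ET₀ × d  ⇒  Kc = ETc / (ET₀ × d)
Kc = 52.3 / (3.28 × 14) = 52.3 / 45.92 = 1.1389

1.14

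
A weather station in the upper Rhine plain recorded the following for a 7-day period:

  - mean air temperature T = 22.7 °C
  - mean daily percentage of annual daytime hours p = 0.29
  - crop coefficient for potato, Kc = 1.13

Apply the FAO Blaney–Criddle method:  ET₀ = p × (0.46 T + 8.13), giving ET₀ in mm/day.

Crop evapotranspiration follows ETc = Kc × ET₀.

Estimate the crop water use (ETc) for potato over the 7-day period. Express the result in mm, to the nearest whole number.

ET₀ = 0.29 × (0.46 × 22.7 + 8.13) = 0.29 × 18.572 = 5.3859 mm/d
ETc = Kc × ET₀ = 1.13 × 5.3859 = 6.0861 mm/d
Over 7 days: 6.0861 × 7 = 42.603 mm

43 mm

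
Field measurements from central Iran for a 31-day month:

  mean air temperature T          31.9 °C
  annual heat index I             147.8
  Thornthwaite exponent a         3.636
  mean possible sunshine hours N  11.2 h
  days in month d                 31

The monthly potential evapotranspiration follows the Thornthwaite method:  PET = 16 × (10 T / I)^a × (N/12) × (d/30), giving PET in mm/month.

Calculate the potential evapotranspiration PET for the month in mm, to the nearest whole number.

10T/I = 10 × 31.9 / 147.8 = 2.1583
(10T/I)^a = 2.1583^3.636 = 16.3995
Uncorrected PET = 16 × 16.3995 = 262.392 mm
Correction = (N/12)(d/30) = (11.2/12)(31/30) = 0.9644
PET = 262.392 × 0.9644 = 253.051 mm/month

253 mm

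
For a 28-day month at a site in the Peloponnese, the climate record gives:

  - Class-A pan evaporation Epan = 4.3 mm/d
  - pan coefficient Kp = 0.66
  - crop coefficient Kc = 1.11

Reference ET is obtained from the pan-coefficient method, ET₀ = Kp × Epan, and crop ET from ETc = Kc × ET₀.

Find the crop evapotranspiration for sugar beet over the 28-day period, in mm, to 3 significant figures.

88.2 mm

ET₀ = 0.66 × 4.3 = 2.8380 mm/d
ETc = Kc × ET₀ = 1.11 × 2.8380 = 3.1502 mm/d
Over 28 days: 3.1502 × 28 = 88.206 mm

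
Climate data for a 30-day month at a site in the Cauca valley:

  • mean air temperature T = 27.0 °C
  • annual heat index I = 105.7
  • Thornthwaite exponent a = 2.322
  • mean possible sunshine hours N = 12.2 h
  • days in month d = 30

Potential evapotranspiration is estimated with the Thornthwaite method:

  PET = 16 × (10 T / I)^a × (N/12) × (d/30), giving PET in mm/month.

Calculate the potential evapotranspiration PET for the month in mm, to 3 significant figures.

144 mm

10T/I = 10 × 27.0 / 105.7 = 2.5544
(10T/I)^a = 2.5544^2.322 = 8.8252
Uncorrected PET = 16 × 8.8252 = 141.203 mm
Correction = (N/12)(d/30) = (12.2/12)(30/30) = 1.0167
PET = 141.203 × 1.0167 = 143.561 mm/month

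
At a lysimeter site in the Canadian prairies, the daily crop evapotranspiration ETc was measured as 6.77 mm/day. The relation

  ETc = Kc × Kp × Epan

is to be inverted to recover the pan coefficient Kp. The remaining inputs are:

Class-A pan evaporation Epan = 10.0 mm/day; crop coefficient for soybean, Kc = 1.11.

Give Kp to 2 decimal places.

ETc = Kc × Kp × Epan  ⇒  Kp = ETc / (Kc × Epan)
Kp = 6.77 / (1.11 × 10.0) = 6.77 / 11.100 = 0.6099

0.61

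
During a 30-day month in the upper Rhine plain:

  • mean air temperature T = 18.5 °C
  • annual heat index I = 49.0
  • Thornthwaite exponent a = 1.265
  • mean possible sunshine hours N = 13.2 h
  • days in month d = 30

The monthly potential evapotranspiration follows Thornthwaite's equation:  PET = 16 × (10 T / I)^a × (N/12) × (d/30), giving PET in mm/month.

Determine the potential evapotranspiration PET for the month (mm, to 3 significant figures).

94.5 mm

10T/I = 10 × 18.5 / 49.0 = 3.7755
(10T/I)^a = 3.7755^1.265 = 5.3687
Uncorrected PET = 16 × 5.3687 = 85.899 mm
Correction = (N/12)(d/30) = (13.2/12)(30/30) = 1.1000
PET = 85.899 × 1.1000 = 94.489 mm/month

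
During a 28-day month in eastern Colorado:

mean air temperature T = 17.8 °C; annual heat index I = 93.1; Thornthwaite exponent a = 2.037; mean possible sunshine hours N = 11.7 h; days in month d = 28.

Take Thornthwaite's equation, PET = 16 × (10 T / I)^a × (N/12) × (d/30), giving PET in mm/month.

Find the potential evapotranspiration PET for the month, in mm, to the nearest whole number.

55 mm

10T/I = 10 × 17.8 / 93.1 = 1.9119
(10T/I)^a = 1.9119^2.037 = 3.7441
Uncorrected PET = 16 × 3.7441 = 59.906 mm
Correction = (N/12)(d/30) = (11.7/12)(28/30) = 0.9100
PET = 59.906 × 0.9100 = 54.514 mm/month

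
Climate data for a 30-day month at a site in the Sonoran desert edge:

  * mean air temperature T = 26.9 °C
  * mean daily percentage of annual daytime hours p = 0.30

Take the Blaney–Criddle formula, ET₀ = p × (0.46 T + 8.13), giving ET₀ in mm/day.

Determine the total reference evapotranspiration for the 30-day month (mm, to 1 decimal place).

184.5 mm

ET₀ = 0.30 × (0.46 × 26.9 + 8.13) = 0.30 × 20.504 = 6.1512 mm/d
Monthly total = 6.1512 × 30 = 184.536 mm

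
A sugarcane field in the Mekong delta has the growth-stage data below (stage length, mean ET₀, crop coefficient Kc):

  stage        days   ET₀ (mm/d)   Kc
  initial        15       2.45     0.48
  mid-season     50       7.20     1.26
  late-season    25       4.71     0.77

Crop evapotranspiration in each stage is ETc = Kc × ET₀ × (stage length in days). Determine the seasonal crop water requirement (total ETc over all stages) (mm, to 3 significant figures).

initial: 0.48 × 2.45 × 15 = 17.64 mm
mid-season: 1.26 × 7.20 × 50 = 453.60 mm
late-season: 0.77 × 4.71 × 25 = 90.67 mm
Seasonal total = 561.91 mm

562 mm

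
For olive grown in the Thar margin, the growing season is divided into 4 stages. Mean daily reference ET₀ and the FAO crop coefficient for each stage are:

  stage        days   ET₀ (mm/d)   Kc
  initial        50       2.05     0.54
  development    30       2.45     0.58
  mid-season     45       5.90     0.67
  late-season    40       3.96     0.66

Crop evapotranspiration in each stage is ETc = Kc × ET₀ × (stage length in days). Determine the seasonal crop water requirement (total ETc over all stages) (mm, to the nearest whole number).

380 mm

initial: 0.54 × 2.05 × 50 = 55.35 mm
development: 0.58 × 2.45 × 30 = 42.63 mm
mid-season: 0.67 × 5.90 × 45 = 177.89 mm
late-season: 0.66 × 3.96 × 40 = 104.54 mm
Seasonal total = 380.41 mm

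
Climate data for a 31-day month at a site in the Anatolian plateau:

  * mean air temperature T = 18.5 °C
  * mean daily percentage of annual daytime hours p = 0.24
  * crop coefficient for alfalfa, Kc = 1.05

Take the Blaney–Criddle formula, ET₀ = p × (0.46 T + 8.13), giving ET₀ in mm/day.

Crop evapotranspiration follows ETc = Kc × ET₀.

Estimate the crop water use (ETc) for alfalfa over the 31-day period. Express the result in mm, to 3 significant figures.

ET₀ = 0.24 × (0.46 × 18.5 + 8.13) = 0.24 × 16.640 = 3.9936 mm/d
ETc = Kc × ET₀ = 1.05 × 3.9936 = 4.1933 mm/d
Over 31 days: 4.1933 × 31 = 129.992 mm

130 mm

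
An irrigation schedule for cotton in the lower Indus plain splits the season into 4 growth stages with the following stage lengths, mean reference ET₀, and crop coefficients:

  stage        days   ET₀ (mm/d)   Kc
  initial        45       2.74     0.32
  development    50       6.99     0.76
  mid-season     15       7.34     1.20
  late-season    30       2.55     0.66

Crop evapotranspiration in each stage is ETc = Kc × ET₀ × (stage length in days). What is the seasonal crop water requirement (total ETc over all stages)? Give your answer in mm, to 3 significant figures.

488 mm

initial: 0.32 × 2.74 × 45 = 39.46 mm
development: 0.76 × 6.99 × 50 = 265.62 mm
mid-season: 1.20 × 7.34 × 15 = 132.12 mm
late-season: 0.66 × 2.55 × 30 = 50.49 mm
Seasonal total = 487.69 mm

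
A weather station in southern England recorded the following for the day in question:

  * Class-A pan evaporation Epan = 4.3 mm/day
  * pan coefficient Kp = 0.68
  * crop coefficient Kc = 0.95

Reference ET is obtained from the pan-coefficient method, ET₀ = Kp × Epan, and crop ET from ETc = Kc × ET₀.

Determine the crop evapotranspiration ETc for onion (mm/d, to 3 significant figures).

ET₀ = 0.68 × 4.3 = 2.9240 mm/d
ETc = Kc × ET₀ = 0.95 × 2.9240 = 2.7778 mm/d

2.78 mm/d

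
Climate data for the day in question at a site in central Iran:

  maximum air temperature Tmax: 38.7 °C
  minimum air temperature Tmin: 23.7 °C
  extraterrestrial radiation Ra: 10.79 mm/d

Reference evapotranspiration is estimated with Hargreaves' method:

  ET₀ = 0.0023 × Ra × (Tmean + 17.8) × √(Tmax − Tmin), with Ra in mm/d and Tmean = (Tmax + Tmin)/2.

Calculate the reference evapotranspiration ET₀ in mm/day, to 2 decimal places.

Tmean = (38.7 + 23.7)/2 = 31.20 °C
ET₀ = 0.0023 × 10.79 × (31.20 + 17.8) × √15.0 = 0.0023 × 10.79 × 49.00 × 3.8730 = 4.7097 mm/d

4.71 mm/day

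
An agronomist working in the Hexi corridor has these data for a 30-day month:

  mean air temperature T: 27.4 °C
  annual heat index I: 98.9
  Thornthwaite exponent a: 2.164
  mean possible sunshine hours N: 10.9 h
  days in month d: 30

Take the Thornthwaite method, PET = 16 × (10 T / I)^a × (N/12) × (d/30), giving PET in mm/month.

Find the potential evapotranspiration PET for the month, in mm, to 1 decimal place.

10T/I = 10 × 27.4 / 98.9 = 2.7705
(10T/I)^a = 2.7705^2.164 = 9.0718
Uncorrected PET = 16 × 9.0718 = 145.149 mm
Correction = (N/12)(d/30) = (10.9/12)(30/30) = 0.9083
PET = 145.149 × 0.9083 = 131.839 mm/month

131.8 mm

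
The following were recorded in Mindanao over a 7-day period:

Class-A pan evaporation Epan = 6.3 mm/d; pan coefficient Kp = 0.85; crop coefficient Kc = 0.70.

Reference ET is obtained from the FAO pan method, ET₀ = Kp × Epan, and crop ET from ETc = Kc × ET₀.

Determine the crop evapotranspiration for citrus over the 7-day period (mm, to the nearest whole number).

ET₀ = 0.85 × 6.3 = 5.3550 mm/d
ETc = Kc × ET₀ = 0.70 × 5.3550 = 3.7485 mm/d
Over 7 days: 3.7485 × 7 = 26.240 mm

26 mm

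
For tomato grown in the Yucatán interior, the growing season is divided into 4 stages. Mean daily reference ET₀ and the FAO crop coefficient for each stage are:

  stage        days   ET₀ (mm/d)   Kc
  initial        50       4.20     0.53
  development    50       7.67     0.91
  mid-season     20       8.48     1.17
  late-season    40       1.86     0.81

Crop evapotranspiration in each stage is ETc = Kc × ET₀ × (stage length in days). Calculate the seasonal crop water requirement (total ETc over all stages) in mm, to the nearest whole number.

initial: 0.53 × 4.20 × 50 = 111.30 mm
development: 0.91 × 7.67 × 50 = 348.99 mm
mid-season: 1.17 × 8.48 × 20 = 198.43 mm
late-season: 0.81 × 1.86 × 40 = 60.26 mm
Seasonal total = 718.98 mm

719 mm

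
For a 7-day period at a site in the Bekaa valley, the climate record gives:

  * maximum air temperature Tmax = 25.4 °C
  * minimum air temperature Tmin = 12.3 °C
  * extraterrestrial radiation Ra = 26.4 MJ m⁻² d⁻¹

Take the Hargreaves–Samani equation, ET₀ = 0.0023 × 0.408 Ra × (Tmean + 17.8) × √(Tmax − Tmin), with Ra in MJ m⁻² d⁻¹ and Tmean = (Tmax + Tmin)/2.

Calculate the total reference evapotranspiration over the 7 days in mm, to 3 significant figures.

23.0 mm

Tmean = (25.4 + 12.3)/2 = 18.85 °C
0.408 Ra = 0.408 × 26.4 = 10.7712 mm/d equivalent
ET₀ = 0.0023 × 10.7712 × (18.85 + 17.8) × √13.1 = 0.0023 × 10.7712 × 36.65 × 3.6194 = 3.2863 mm/d
Over 7 days: 3.2863 × 7 = 23.004 mm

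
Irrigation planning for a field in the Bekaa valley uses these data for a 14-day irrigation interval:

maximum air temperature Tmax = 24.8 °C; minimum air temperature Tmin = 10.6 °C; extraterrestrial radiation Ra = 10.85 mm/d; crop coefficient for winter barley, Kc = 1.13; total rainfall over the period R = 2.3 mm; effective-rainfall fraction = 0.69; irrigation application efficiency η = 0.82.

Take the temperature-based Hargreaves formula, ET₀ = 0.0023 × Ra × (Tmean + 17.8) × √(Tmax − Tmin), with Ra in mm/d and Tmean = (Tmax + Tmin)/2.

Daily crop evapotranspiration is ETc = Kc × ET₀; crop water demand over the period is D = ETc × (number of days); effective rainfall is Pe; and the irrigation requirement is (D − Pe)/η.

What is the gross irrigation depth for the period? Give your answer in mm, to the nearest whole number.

62 mm

Tmean = (24.8 + 10.6)/2 = 17.70 °C
ET₀ = 0.0023 × 10.85 × (17.70 + 17.8) × √14.2 = 0.0023 × 10.85 × 35.50 × 3.7683 = 3.3383 mm/d
ETc = Kc × ET₀ = 1.13 × 3.3383 = 3.7723 mm/d
Crop demand D = ETc × 14 d = 3.7723 × 14 = 52.812 mm
Pe = 0.69 × 2.3 = 1.587 mm
D − Pe = 52.812 − 1.587 = 51.225 mm
Gross irrigation = 51.225 / 0.82 = 62.470 mm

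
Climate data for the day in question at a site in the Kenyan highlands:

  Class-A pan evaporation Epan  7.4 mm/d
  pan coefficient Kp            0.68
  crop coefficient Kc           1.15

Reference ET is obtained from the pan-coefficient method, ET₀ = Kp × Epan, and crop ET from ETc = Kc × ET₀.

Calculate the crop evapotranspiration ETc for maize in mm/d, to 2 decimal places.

ET₀ = 0.68 × 7.4 = 5.0320 mm/d
ETc = Kc × ET₀ = 1.15 × 5.0320 = 5.7868 mm/d

5.79 mm/d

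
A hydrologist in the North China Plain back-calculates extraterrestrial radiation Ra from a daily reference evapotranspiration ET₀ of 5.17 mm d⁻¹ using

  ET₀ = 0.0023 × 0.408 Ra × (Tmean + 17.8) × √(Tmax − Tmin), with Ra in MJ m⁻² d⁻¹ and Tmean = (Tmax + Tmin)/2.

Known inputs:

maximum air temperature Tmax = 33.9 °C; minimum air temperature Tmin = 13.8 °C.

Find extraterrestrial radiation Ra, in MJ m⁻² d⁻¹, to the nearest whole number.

Tmean = (33.9+13.8)/2 = 23.85 °C; ΔT = 20.1
Ra = ET₀ / [0.0023 × 0.408 × (Tmean+17.8) × √ΔT]
   = 5.17 / (0.0023 × 0.408 × 41.65 × 4.4833) = 29.505 MJ m⁻² d⁻¹

30 MJ m⁻² d⁻¹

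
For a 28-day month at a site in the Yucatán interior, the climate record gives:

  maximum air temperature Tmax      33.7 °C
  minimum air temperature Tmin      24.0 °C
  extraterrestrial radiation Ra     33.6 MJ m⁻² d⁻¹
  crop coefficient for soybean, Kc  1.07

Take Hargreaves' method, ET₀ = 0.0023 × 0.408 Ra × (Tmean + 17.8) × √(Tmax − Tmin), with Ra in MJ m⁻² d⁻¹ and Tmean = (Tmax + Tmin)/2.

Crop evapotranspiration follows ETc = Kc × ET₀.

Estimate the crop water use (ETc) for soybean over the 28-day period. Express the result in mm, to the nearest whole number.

137 mm

Tmean = (33.7 + 24.0)/2 = 28.85 °C
0.408 Ra = 0.408 × 33.6 = 13.7088 mm/d equivalent
ET₀ = 0.0023 × 13.7088 × (28.85 + 17.8) × √9.7 = 0.0023 × 13.7088 × 46.65 × 3.1145 = 4.5811 mm/d
ETc = Kc × ET₀ = 1.07 × 4.5811 = 4.9018 mm/d
Over 28 days: 4.9018 × 28 = 137.250 mm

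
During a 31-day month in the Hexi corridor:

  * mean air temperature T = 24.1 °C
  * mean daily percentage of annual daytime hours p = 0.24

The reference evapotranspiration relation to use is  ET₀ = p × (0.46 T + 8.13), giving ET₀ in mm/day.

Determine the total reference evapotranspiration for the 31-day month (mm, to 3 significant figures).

143 mm

ET₀ = 0.24 × (0.46 × 24.1 + 8.13) = 0.24 × 19.216 = 4.6118 mm/d
Monthly total = 4.6118 × 31 = 142.966 mm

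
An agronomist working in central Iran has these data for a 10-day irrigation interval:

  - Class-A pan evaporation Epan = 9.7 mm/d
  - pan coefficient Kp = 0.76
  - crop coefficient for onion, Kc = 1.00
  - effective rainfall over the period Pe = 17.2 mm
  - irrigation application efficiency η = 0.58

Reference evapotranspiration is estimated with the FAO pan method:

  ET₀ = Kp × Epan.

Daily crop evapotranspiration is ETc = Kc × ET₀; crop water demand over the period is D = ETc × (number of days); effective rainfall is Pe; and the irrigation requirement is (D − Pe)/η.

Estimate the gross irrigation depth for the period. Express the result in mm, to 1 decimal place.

97.4 mm

ET₀ = 0.76 × 9.7 = 7.3720 mm/d
ETc = Kc × ET₀ = 1.00 × 7.3720 = 7.3720 mm/d
Crop demand D = ETc × 10 d = 7.3720 × 10 = 73.720 mm
D − Pe = 73.720 − 17.2 = 56.520 mm
Gross irrigation = 56.520 / 0.58 = 97.448 mm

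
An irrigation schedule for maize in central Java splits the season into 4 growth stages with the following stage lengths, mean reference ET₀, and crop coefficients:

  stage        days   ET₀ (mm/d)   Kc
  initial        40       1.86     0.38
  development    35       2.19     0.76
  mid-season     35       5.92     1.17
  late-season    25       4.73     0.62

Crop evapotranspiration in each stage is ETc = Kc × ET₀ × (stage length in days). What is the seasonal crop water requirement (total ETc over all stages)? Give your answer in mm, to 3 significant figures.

initial: 0.38 × 1.86 × 40 = 28.27 mm
development: 0.76 × 2.19 × 35 = 58.25 mm
mid-season: 1.17 × 5.92 × 35 = 242.42 mm
late-season: 0.62 × 4.73 × 25 = 73.32 mm
Seasonal total = 402.26 mm

402 mm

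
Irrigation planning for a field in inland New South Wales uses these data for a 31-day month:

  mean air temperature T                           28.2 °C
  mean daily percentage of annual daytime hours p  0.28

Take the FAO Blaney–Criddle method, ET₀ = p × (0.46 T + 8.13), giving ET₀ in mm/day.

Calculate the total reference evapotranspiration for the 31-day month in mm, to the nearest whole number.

ET₀ = 0.28 × (0.46 × 28.2 + 8.13) = 0.28 × 21.102 = 5.9086 mm/d
Monthly total = 5.9086 × 31 = 183.167 mm

183 mm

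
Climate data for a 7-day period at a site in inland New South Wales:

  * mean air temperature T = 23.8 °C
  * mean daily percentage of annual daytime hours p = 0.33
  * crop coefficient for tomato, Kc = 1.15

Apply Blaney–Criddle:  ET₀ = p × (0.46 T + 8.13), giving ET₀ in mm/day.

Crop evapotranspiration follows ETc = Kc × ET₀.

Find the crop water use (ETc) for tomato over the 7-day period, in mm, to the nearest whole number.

ET₀ = 0.33 × (0.46 × 23.8 + 8.13) = 0.33 × 19.078 = 6.2957 mm/d
ETc = Kc × ET₀ = 1.15 × 6.2957 = 7.2401 mm/d
Over 7 days: 7.2401 × 7 = 50.681 mm

51 mm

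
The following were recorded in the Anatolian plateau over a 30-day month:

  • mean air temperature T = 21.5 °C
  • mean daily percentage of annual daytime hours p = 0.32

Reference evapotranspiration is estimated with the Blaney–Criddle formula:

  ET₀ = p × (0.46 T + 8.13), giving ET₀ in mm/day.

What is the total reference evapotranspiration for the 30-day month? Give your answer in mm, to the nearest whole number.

ET₀ = 0.32 × (0.46 × 21.5 + 8.13) = 0.32 × 18.020 = 5.7664 mm/d
Monthly total = 5.7664 × 30 = 172.992 mm

173 mm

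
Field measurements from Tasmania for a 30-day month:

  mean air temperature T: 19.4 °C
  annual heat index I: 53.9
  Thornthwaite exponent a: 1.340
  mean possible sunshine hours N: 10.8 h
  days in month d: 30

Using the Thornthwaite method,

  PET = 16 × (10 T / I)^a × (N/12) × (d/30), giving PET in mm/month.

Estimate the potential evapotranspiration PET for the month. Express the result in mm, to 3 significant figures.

10T/I = 10 × 19.4 / 53.9 = 3.5993
(10T/I)^a = 3.5993^1.340 = 5.5633
Uncorrected PET = 16 × 5.5633 = 89.013 mm
Correction = (N/12)(d/30) = (10.8/12)(30/30) = 0.9000
PET = 89.013 × 0.9000 = 80.112 mm/month

80.1 mm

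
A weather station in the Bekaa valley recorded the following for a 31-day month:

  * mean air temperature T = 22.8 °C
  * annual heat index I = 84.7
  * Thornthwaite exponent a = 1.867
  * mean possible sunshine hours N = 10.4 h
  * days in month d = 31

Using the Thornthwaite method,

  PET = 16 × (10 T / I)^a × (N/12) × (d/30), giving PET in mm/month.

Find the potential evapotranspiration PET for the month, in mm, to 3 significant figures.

10T/I = 10 × 22.8 / 84.7 = 2.6919
(10T/I)^a = 2.6919^1.867 = 6.3521
Uncorrected PET = 16 × 6.3521 = 101.634 mm
Correction = (N/12)(d/30) = (10.4/12)(31/30) = 0.8956
PET = 101.634 × 0.8956 = 91.023 mm/month

91.0 mm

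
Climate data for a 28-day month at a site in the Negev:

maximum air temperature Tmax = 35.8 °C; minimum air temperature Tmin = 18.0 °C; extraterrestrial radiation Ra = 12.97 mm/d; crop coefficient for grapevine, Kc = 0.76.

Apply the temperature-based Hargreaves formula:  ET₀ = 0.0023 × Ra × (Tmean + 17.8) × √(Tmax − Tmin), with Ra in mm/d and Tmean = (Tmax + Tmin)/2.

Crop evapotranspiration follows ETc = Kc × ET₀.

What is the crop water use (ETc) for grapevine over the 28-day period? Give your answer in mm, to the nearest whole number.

120 mm

Tmean = (35.8 + 18.0)/2 = 26.90 °C
ET₀ = 0.0023 × 12.97 × (26.90 + 17.8) × √17.8 = 0.0023 × 12.97 × 44.70 × 4.2190 = 5.6258 mm/d
ETc = Kc × ET₀ = 0.76 × 5.6258 = 4.2756 mm/d
Over 28 days: 4.2756 × 28 = 119.717 mm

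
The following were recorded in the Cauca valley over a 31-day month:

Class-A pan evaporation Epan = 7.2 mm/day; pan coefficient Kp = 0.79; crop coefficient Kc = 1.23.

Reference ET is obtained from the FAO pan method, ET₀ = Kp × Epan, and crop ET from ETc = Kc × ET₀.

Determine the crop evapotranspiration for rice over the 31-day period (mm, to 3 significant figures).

ET₀ = 0.79 × 7.2 = 5.6880 mm/d
ETc = Kc × ET₀ = 1.23 × 5.6880 = 6.9962 mm/d
Over 31 days: 6.9962 × 31 = 216.882 mm

217 mm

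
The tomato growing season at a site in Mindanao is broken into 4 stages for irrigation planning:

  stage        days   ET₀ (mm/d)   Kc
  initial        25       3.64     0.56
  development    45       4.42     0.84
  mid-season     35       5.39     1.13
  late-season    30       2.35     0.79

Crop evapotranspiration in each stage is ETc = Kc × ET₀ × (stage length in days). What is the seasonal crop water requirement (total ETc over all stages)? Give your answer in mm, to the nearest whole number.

487 mm

initial: 0.56 × 3.64 × 25 = 50.96 mm
development: 0.84 × 4.42 × 45 = 167.08 mm
mid-season: 1.13 × 5.39 × 35 = 213.17 mm
late-season: 0.79 × 2.35 × 30 = 55.70 mm
Seasonal total = 486.91 mm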